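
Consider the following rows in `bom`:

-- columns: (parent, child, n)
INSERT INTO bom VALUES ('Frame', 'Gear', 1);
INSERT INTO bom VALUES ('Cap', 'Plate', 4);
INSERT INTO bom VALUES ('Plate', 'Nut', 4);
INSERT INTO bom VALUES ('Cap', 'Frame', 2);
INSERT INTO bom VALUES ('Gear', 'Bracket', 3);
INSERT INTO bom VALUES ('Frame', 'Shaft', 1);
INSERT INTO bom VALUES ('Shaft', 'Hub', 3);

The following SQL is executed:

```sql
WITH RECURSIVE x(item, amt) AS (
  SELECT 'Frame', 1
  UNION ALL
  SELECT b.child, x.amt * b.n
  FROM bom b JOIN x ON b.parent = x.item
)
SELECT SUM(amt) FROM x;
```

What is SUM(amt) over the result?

Base: (Frame, amt=1).
Iteration 1: components of {Frame} -> Gear = 1*1 = 1, Shaft = 1*1 = 1.
Iteration 2: components of {Gear,Shaft} -> Bracket = 1*3 = 3, Hub = 1*3 = 3.
Iteration 3: no further components; recursion stops.
SUM(amt) = 1 + 1 + 1 + 3 + 3 = 9.

9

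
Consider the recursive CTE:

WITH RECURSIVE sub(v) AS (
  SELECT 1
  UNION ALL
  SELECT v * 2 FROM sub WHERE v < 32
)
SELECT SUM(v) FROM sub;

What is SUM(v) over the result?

Base: v=1.
Iteration 1: 1 < 32 holds -> v = 1 * 2 = 2.
Iteration 2: 2 < 32 holds -> v = 2 * 2 = 4.
Iteration 3: 4 < 32 holds -> v = 4 * 2 = 8.
Iteration 4: 8 < 32 holds -> v = 8 * 2 = 16.
Iteration 5: 16 < 32 holds -> v = 16 * 2 = 32.
Iteration 6: 32 < 32 fails; recursion stops.
SUM(v) = 1 + 2 + 4 + 8 + 16 + 32 = 63.

63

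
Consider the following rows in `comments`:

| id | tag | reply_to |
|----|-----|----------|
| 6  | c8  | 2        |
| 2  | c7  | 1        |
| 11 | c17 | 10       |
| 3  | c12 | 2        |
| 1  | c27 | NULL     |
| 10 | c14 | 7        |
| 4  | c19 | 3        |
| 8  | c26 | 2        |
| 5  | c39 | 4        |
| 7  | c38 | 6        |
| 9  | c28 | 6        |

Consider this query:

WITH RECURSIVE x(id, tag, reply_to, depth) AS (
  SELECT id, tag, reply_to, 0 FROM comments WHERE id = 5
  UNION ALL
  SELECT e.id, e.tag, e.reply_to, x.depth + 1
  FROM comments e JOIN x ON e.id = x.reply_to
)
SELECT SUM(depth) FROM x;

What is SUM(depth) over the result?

10

Base: id=5 (c39), reply_to=4, depth 0.
Iteration 1: join on id=4 -> c19 (id 4, reply_to=3, depth 1).
Iteration 2: join on id=3 -> c12 (id 3, reply_to=2, depth 2).
Iteration 3: join on id=2 -> c7 (id 2, reply_to=1, depth 3).
Iteration 4: join on id=1 -> c27 (id 1, reply_to=NULL, depth 4).
Iteration 5: reply_to is NULL; no match; recursion stops.
SUM(depth) = 0 + 1 + 2 + 3 + 4 = 10.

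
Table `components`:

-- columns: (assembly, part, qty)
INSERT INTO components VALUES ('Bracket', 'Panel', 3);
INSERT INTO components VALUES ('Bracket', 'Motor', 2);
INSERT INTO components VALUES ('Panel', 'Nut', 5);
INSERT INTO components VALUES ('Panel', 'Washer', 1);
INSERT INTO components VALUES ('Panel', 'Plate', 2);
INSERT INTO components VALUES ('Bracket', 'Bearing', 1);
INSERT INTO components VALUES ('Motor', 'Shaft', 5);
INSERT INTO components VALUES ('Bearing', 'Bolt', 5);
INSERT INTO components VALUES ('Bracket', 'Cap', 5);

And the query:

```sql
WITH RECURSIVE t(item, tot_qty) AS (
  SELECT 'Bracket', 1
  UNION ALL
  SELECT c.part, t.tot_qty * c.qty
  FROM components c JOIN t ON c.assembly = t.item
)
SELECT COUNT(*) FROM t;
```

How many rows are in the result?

10

Base: (Bracket, tot_qty=1).
Iteration 1: components of {Bracket} -> Bearing = 1*1 = 1, Cap = 1*5 = 5, Motor = 1*2 = 2, Panel = 1*3 = 3.
Iteration 2: components of {Bearing,Cap,Motor,Panel} -> Bolt = 1*5 = 5, Nut = 3*5 = 15, Plate = 3*2 = 6, Shaft = 2*5 = 10, Washer = 3*1 = 3.
Iteration 3: no further components; recursion stops.
Total rows emitted: 10.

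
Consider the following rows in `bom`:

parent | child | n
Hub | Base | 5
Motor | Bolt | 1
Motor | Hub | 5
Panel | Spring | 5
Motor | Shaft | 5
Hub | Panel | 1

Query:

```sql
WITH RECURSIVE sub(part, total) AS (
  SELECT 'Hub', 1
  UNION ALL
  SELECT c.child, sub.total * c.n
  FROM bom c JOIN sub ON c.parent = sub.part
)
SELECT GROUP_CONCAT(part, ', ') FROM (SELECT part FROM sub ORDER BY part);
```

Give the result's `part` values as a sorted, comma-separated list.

Base, Hub, Panel, Spring

Base: (Hub, total=1).
Iteration 1: components of {Hub} -> Base = 1*5 = 5, Panel = 1*1 = 1.
Iteration 2: components of {Base,Panel} -> Spring = 1*5 = 5.
Iteration 3: no further components; recursion stops.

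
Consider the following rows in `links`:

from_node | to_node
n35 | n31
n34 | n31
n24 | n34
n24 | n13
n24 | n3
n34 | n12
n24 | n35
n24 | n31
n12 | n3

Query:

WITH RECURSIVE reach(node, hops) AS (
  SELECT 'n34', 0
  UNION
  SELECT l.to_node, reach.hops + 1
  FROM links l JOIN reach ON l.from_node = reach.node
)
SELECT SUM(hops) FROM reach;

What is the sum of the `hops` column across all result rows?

4

Base: (n34, hops=0).
Iteration 1: edges from {n34} -> (n12, hops=1), (n31, hops=1).
Iteration 2: edges from {n12,n31} -> (n3, hops=2).
Iteration 3: no outgoing edges from {n3}; recursion stops.
SUM(hops) = 0 + 1 + 1 + 2 = 4.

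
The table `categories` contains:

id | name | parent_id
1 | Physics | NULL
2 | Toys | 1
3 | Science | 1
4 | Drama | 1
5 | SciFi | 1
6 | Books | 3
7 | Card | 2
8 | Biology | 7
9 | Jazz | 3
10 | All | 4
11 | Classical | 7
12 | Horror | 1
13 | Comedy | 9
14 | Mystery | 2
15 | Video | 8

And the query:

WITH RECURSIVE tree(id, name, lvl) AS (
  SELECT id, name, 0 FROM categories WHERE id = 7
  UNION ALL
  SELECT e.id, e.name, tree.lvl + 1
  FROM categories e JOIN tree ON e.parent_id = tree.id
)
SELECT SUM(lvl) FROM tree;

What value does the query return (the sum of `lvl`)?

4

Base: id=7 (Card) at lvl 0.
Iteration 1: rows with parent_id in {7} -> Biology (id 8, lvl 1), Classical (id 11, lvl 1).
Iteration 2: rows with parent_id in {8,11} -> Video (id 15, lvl 2).
Iteration 3: no rows with parent_id in {15}; recursion stops.
SUM(lvl) = 0 + 1 + 1 + 2 = 4.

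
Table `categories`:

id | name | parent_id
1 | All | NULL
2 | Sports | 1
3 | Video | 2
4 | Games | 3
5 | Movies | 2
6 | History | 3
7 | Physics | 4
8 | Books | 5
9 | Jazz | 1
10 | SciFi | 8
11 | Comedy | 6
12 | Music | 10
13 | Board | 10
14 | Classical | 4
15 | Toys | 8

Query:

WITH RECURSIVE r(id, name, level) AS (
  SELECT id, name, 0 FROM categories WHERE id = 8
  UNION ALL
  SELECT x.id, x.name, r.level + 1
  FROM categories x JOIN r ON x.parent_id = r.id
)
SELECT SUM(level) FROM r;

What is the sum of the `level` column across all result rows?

6

Base: id=8 (Books) at level 0.
Iteration 1: rows with parent_id in {8} -> SciFi (id 10, level 1), Toys (id 15, level 1).
Iteration 2: rows with parent_id in {10,15} -> Music (id 12, level 2), Board (id 13, level 2).
Iteration 3: no rows with parent_id in {12,13}; recursion stops.
SUM(level) = 0 + 1 + 1 + 2 + 2 = 6.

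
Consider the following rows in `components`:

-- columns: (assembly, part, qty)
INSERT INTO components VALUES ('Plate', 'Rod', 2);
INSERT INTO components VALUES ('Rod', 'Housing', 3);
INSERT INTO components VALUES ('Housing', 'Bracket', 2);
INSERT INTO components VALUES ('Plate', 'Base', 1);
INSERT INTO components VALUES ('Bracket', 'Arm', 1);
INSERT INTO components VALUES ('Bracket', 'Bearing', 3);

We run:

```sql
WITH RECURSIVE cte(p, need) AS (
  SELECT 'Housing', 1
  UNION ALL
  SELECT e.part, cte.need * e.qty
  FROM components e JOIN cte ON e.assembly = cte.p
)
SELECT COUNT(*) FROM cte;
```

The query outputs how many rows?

4

Base: (Housing, need=1).
Iteration 1: components of {Housing} -> Bracket = 1*2 = 2.
Iteration 2: components of {Bracket} -> Arm = 2*1 = 2, Bearing = 2*3 = 6.
Iteration 3: no further components; recursion stops.
Total rows emitted: 4.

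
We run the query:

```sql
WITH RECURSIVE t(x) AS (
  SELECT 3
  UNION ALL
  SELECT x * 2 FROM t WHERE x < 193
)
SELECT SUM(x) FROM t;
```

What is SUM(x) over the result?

765

Base: x=3.
Iteration 1: 3 < 193 holds -> x = 3 * 2 = 6.
Iteration 2: 6 < 193 holds -> x = 6 * 2 = 12.
Iteration 3: 12 < 193 holds -> x = 12 * 2 = 24.
Iteration 4: 24 < 193 holds -> x = 24 * 2 = 48.
Iteration 5: 48 < 193 holds -> x = 48 * 2 = 96.
Iteration 6: 96 < 193 holds -> x = 96 * 2 = 192.
Iteration 7: 192 < 193 holds -> x = 192 * 2 = 384.
Iteration 8: 384 < 193 fails; recursion stops.
SUM(x) = 3 + 6 + 12 + 24 + 48 + 96 + 192 + 384 = 765.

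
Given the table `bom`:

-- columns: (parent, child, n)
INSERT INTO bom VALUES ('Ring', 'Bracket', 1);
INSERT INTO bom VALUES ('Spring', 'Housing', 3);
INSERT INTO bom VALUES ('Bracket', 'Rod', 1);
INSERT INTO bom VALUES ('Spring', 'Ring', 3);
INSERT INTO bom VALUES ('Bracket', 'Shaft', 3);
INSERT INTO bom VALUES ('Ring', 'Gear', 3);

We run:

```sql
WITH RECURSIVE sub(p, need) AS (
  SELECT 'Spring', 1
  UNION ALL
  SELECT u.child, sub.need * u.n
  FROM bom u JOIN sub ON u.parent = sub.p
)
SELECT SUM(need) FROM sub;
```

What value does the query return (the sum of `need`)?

Base: (Spring, need=1).
Iteration 1: components of {Spring} -> Housing = 1*3 = 3, Ring = 1*3 = 3.
Iteration 2: components of {Housing,Ring} -> Bracket = 3*1 = 3, Gear = 3*3 = 9.
Iteration 3: components of {Bracket,Gear} -> Rod = 3*1 = 3, Shaft = 3*3 = 9.
Iteration 4: no further components; recursion stops.
SUM(need) = 1 + 3 + 3 + 3 + 9 + 3 + 9 = 31.

31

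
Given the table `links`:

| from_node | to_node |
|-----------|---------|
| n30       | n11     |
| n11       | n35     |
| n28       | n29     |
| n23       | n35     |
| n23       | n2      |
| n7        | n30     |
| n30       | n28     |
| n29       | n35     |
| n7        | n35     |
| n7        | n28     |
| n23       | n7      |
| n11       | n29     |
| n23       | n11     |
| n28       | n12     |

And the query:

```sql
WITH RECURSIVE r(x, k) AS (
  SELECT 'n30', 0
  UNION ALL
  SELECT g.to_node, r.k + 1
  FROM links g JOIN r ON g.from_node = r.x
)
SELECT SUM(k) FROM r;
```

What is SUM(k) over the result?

Base: (n30, k=0).
Iteration 1: edges from {n30} -> (n11, k=1), (n28, k=1).
Iteration 2: edges from {n11,n28} -> (n12, k=2), (n29, k=2) x2, (n35, k=2). [UNION ALL keeps all 4 new rows, including repeats]
Iteration 3: edges from {n12,n29,n35} -> (n35, k=3) x2. [UNION ALL keeps all 2 new rows, including repeats]
Iteration 4: no outgoing edges from {n35}; recursion stops.
SUM(k) = 0 + 1 + 1 + 2 + 2 + 2 + 2 + 3 + 3 = 16.

16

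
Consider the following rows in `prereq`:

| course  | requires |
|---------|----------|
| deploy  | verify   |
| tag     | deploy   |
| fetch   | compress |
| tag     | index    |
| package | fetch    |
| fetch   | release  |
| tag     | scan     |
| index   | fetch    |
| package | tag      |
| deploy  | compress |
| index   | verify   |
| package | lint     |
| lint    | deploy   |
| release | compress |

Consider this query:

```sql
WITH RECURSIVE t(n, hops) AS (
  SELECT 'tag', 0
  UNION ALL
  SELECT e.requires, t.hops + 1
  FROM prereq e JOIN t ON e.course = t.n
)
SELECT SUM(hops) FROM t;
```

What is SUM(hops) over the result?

21

Base: (tag, hops=0).
Iteration 1: edges from {tag} -> (deploy, hops=1), (index, hops=1), (scan, hops=1).
Iteration 2: edges from {deploy,index,scan} -> (compress, hops=2), (fetch, hops=2), (verify, hops=2) x2. [UNION ALL keeps all 4 new rows, including repeats]
Iteration 3: edges from {compress,fetch,verify} -> (compress, hops=3), (release, hops=3).
Iteration 4: edges from {compress,release} -> (compress, hops=4).
Iteration 5: no outgoing edges from {compress}; recursion stops.
SUM(hops) = 0 + 1 + 1 + 1 + 2 + 2 + 2 + 2 + 3 + 3 + 4 = 21.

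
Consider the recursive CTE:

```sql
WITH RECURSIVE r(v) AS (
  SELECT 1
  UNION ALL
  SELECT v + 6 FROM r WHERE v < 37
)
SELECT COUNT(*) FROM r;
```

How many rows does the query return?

7

Base: v=1.
Iteration 1: 1 < 37 holds -> v = 1 + 6 = 7.
Iteration 2: 7 < 37 holds -> v = 7 + 6 = 13.
Iteration 3: 13 < 37 holds -> v = 13 + 6 = 19.
Iteration 4: 19 < 37 holds -> v = 19 + 6 = 25.
Iteration 5: 25 < 37 holds -> v = 25 + 6 = 31.
Iteration 6: 31 < 37 holds -> v = 31 + 6 = 37.
Iteration 7: 37 < 37 fails; recursion stops.
Total rows emitted: 7.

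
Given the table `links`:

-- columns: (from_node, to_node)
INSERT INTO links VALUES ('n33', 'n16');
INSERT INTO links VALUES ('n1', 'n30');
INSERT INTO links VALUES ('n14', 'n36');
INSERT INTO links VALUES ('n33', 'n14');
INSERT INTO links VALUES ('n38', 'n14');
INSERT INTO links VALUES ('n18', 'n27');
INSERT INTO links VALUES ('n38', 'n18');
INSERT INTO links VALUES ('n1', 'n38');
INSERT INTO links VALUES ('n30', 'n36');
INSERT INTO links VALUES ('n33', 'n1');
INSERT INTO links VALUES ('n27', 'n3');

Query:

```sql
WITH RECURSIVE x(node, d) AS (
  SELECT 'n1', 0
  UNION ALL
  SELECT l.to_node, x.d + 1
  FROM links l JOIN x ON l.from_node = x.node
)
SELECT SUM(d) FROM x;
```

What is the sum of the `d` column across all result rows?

Base: (n1, d=0).
Iteration 1: edges from {n1} -> (n30, d=1), (n38, d=1).
Iteration 2: edges from {n30,n38} -> (n14, d=2), (n18, d=2), (n36, d=2).
Iteration 3: edges from {n14,n18,n36} -> (n27, d=3), (n36, d=3).
Iteration 4: edges from {n27,n36} -> (n3, d=4).
Iteration 5: no outgoing edges from {n3}; recursion stops.
SUM(d) = 0 + 1 + 1 + 2 + 2 + 2 + 3 + 3 + 4 = 18.

18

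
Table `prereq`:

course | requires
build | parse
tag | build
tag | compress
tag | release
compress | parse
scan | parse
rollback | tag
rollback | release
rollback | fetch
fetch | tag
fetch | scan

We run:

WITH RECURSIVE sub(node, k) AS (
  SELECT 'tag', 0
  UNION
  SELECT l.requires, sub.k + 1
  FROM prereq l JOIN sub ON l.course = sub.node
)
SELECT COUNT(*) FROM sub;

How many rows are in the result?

Base: (tag, k=0).
Iteration 1: edges from {tag} -> (build, k=1), (compress, k=1), (release, k=1).
Iteration 2: edges from {build,compress,release} -> (parse, k=2). [UNION drops 1 duplicate row(s)]
Iteration 3: no outgoing edges from {parse}; recursion stops.
Total rows emitted: 5.

5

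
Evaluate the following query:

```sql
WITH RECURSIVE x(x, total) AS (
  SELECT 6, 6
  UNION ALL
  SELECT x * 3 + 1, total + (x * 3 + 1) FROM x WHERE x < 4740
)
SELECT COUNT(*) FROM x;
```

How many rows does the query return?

8

Base: x=6, total=6.
Iteration 1: 6 < 4740 holds -> x = 6 * 3 + 1 = 19, total = 6 + 19 = 25.
Iteration 2: 19 < 4740 holds -> x = 19 * 3 + 1 = 58, total = 25 + 58 = 83.
Iteration 3: 58 < 4740 holds -> x = 58 * 3 + 1 = 175, total = 83 + 175 = 258.
Iteration 4: 175 < 4740 holds -> x = 175 * 3 + 1 = 526, total = 258 + 526 = 784.
Iteration 5: 526 < 4740 holds -> x = 526 * 3 + 1 = 1579, total = 784 + 1579 = 2363.
Iteration 6: 1579 < 4740 holds -> x = 1579 * 3 + 1 = 4738, total = 2363 + 4738 = 7101.
Iteration 7: 4738 < 4740 holds -> x = 4738 * 3 + 1 = 14215, total = 7101 + 14215 = 21316.
Iteration 8: 14215 < 4740 fails; recursion stops.
Total rows emitted: 8.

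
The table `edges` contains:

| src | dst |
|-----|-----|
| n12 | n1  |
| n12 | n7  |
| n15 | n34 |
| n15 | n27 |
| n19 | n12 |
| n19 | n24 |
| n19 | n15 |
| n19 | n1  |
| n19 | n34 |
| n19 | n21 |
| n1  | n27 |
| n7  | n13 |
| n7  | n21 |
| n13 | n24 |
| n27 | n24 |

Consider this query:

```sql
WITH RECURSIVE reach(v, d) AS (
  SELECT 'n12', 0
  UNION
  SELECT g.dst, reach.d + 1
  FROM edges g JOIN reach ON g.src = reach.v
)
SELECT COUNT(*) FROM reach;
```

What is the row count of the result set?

7

Base: (n12, d=0).
Iteration 1: edges from {n12} -> (n1, d=1), (n7, d=1).
Iteration 2: edges from {n1,n7} -> (n13, d=2), (n21, d=2), (n27, d=2).
Iteration 3: edges from {n13,n21,n27} -> (n24, d=3). [UNION drops 1 duplicate row(s)]
Iteration 4: no outgoing edges from {n24}; recursion stops.
Total rows emitted: 7.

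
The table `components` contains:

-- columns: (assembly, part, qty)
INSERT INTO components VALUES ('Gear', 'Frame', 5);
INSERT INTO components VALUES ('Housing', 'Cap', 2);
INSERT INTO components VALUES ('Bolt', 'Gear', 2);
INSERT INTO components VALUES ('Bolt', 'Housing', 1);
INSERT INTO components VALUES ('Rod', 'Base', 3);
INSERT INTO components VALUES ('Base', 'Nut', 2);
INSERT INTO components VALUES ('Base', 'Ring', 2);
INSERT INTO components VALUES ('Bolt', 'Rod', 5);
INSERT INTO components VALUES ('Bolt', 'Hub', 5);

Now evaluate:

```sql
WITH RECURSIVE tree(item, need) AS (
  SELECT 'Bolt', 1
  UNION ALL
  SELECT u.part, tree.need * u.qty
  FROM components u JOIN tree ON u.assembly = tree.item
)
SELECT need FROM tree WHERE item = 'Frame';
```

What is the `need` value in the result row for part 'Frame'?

10

Base: (Bolt, need=1).
Iteration 1: components of {Bolt} -> Gear = 1*2 = 2, Housing = 1*1 = 1, Hub = 1*5 = 5, Rod = 1*5 = 5.
Iteration 2: components of {Gear,Housing,Hub,Rod} -> Base = 5*3 = 15, Cap = 1*2 = 2, Frame = 2*5 = 10.
Iteration 3: components of {Base,Cap,Frame} -> Nut = 15*2 = 30, Ring = 15*2 = 30.
Iteration 4: no further components; recursion stops.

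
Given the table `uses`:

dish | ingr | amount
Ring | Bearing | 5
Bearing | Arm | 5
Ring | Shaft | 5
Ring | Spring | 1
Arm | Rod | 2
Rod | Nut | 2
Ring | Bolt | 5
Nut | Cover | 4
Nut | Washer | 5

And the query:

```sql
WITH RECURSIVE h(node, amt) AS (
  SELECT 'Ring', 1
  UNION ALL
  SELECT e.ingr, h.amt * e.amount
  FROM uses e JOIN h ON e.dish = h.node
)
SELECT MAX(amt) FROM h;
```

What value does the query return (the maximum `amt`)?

Base: (Ring, amt=1).
Iteration 1: components of {Ring} -> Bearing = 1*5 = 5, Bolt = 1*5 = 5, Shaft = 1*5 = 5, Spring = 1*1 = 1.
Iteration 2: components of {Bearing,Bolt,Shaft,Spring} -> Arm = 5*5 = 25.
Iteration 3: components of {Arm} -> Rod = 25*2 = 50.
Iteration 4: components of {Rod} -> Nut = 50*2 = 100.
Iteration 5: components of {Nut} -> Cover = 100*4 = 400, Washer = 100*5 = 500.
Iteration 6: no further components; recursion stops.
amt values: 1, 5, 5, 1, 5, 25, 50, 100, 400, 500; the maximum is 500.

500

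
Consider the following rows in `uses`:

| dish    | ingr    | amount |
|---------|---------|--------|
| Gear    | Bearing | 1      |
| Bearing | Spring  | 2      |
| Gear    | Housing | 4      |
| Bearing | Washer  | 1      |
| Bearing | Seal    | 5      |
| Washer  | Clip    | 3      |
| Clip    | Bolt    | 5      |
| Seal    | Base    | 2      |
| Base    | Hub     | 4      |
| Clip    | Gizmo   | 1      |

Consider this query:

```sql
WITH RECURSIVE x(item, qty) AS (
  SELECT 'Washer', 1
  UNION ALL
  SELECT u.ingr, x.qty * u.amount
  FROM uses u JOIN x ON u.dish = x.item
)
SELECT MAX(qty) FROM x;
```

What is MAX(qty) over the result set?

15

Base: (Washer, qty=1).
Iteration 1: components of {Washer} -> Clip = 1*3 = 3.
Iteration 2: components of {Clip} -> Bolt = 3*5 = 15, Gizmo = 3*1 = 3.
Iteration 3: no further components; recursion stops.
qty values: 1, 3, 15, 3; the maximum is 15.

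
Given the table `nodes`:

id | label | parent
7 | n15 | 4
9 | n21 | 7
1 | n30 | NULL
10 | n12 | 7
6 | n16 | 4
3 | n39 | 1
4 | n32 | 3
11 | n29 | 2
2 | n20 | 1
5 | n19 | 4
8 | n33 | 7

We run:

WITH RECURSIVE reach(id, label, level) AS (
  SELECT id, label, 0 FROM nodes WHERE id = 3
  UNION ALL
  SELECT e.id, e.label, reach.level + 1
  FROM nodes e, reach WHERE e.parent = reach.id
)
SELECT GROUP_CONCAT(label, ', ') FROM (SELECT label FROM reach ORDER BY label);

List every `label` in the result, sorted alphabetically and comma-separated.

n12, n15, n16, n19, n21, n32, n33, n39

Base: id=3 (n39) at level 0.
Iteration 1: rows with parent in {3} -> n32 (id 4, level 1).
Iteration 2: rows with parent in {4} -> n19 (id 5, level 2), n16 (id 6, level 2), n15 (id 7, level 2).
Iteration 3: rows with parent in {5,6,7} -> n33 (id 8, level 3), n21 (id 9, level 3), n12 (id 10, level 3).
Iteration 4: no rows with parent in {8,9,10}; recursion stops.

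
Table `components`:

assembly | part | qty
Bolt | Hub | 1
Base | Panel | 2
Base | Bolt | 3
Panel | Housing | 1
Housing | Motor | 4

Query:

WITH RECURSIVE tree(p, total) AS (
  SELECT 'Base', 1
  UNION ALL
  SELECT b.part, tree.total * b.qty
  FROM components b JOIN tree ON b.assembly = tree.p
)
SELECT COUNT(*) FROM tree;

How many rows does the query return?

6

Base: (Base, total=1).
Iteration 1: components of {Base} -> Bolt = 1*3 = 3, Panel = 1*2 = 2.
Iteration 2: components of {Bolt,Panel} -> Housing = 2*1 = 2, Hub = 3*1 = 3.
Iteration 3: components of {Housing,Hub} -> Motor = 2*4 = 8.
Iteration 4: no further components; recursion stops.
Total rows emitted: 6.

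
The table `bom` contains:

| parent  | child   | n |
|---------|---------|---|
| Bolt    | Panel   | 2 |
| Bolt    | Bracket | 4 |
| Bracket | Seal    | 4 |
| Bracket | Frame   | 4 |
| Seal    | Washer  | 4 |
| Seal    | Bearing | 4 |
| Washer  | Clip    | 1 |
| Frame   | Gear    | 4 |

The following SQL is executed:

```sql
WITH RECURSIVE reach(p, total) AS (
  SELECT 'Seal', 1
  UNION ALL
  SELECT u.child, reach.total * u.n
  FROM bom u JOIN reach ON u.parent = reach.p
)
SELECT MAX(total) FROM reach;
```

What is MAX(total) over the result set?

4

Base: (Seal, total=1).
Iteration 1: components of {Seal} -> Bearing = 1*4 = 4, Washer = 1*4 = 4.
Iteration 2: components of {Bearing,Washer} -> Clip = 4*1 = 4.
Iteration 3: no further components; recursion stops.
total values: 1, 4, 4, 4; the maximum is 4.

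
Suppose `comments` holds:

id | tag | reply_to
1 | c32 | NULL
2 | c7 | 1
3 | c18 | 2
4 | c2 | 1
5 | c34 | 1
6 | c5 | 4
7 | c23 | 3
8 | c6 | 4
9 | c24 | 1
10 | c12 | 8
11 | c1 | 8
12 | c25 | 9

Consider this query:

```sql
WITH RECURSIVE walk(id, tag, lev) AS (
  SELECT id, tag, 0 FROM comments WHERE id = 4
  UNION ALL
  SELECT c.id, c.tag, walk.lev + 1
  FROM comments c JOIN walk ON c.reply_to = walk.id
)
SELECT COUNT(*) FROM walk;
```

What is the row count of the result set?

Base: id=4 (c2) at lev 0.
Iteration 1: rows with reply_to in {4} -> c5 (id 6, lev 1), c6 (id 8, lev 1).
Iteration 2: rows with reply_to in {6,8} -> c12 (id 10, lev 2), c1 (id 11, lev 2).
Iteration 3: no rows with reply_to in {10,11}; recursion stops.
Total rows emitted: 5.

5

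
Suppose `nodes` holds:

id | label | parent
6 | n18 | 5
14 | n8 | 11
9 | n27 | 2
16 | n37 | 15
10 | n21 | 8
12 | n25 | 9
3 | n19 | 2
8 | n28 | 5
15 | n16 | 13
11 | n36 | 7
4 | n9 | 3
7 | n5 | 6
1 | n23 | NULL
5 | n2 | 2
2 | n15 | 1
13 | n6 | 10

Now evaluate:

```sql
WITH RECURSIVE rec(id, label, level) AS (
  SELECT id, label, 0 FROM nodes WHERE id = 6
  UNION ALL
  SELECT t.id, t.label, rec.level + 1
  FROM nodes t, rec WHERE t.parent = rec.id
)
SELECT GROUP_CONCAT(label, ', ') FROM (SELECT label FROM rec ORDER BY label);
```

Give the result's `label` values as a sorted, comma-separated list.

n18, n36, n5, n8

Base: id=6 (n18) at level 0.
Iteration 1: rows with parent in {6} -> n5 (id 7, level 1).
Iteration 2: rows with parent in {7} -> n36 (id 11, level 2).
Iteration 3: rows with parent in {11} -> n8 (id 14, level 3).
Iteration 4: no rows with parent in {14}; recursion stops.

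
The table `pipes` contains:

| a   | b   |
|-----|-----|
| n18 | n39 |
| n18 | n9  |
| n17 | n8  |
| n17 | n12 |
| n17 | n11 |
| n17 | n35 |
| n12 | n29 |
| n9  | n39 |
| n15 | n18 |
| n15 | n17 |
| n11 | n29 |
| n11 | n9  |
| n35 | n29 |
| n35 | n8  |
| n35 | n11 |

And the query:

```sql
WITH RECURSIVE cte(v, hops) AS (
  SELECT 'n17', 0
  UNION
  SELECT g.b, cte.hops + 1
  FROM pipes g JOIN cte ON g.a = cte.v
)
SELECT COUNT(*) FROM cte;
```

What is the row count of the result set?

Base: (n17, hops=0).
Iteration 1: edges from {n17} -> (n11, hops=1), (n12, hops=1), (n35, hops=1), (n8, hops=1).
Iteration 2: edges from {n11,n12,n35,n8} -> (n11, hops=2), (n29, hops=2), (n8, hops=2), (n9, hops=2). [UNION drops 2 duplicate row(s)]
Iteration 3: edges from {n11,n29,n8,n9} -> (n29, hops=3), (n39, hops=3), (n9, hops=3).
Iteration 4: edges from {n29,n39,n9} -> (n39, hops=4).
Iteration 5: no outgoing edges from {n39}; recursion stops.
Total rows emitted: 13.

13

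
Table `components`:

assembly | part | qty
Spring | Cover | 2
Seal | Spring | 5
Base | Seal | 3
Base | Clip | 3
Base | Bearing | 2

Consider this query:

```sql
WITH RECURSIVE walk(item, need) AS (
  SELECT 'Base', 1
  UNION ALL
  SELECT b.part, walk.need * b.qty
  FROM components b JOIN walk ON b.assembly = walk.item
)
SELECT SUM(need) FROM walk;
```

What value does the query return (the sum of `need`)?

54

Base: (Base, need=1).
Iteration 1: components of {Base} -> Bearing = 1*2 = 2, Clip = 1*3 = 3, Seal = 1*3 = 3.
Iteration 2: components of {Bearing,Clip,Seal} -> Spring = 3*5 = 15.
Iteration 3: components of {Spring} -> Cover = 15*2 = 30.
Iteration 4: no further components; recursion stops.
SUM(need) = 1 + 3 + 3 + 2 + 15 + 30 = 54.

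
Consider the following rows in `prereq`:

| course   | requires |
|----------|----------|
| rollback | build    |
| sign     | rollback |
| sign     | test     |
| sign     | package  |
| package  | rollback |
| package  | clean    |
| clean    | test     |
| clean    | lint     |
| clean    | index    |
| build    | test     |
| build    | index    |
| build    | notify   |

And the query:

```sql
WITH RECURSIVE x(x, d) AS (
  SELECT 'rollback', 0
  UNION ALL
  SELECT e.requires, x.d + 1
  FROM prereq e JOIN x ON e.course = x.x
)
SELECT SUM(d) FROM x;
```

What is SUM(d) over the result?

7

Base: (rollback, d=0).
Iteration 1: edges from {rollback} -> (build, d=1).
Iteration 2: edges from {build} -> (index, d=2), (notify, d=2), (test, d=2).
Iteration 3: no outgoing edges from {index,notify,test}; recursion stops.
SUM(d) = 0 + 1 + 2 + 2 + 2 = 7.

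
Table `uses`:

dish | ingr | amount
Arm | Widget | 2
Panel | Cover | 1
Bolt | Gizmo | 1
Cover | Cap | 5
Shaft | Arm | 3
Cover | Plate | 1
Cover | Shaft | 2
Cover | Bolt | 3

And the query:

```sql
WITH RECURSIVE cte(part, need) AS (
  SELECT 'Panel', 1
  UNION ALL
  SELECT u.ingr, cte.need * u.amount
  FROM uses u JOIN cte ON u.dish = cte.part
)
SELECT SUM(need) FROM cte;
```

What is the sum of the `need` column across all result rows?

Base: (Panel, need=1).
Iteration 1: components of {Panel} -> Cover = 1*1 = 1.
Iteration 2: components of {Cover} -> Bolt = 1*3 = 3, Cap = 1*5 = 5, Plate = 1*1 = 1, Shaft = 1*2 = 2.
Iteration 3: components of {Bolt,Cap,Plate,Shaft} -> Arm = 2*3 = 6, Gizmo = 3*1 = 3.
Iteration 4: components of {Arm,Gizmo} -> Widget = 6*2 = 12.
Iteration 5: no further components; recursion stops.
SUM(need) = 1 + 1 + 2 + 3 + 1 + 5 + 6 + 3 + 12 = 34.

34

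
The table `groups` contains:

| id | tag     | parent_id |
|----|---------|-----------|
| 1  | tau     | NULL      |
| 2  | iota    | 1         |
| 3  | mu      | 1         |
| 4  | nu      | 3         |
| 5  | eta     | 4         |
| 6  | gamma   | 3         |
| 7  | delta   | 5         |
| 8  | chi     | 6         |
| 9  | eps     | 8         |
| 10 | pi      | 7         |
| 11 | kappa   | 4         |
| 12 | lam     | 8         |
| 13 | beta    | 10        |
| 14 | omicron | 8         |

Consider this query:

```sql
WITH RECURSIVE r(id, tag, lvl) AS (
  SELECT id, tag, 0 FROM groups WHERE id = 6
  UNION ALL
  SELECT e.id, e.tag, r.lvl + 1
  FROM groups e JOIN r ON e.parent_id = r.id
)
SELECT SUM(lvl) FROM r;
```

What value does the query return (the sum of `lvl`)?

7

Base: id=6 (gamma) at lvl 0.
Iteration 1: rows with parent_id in {6} -> chi (id 8, lvl 1).
Iteration 2: rows with parent_id in {8} -> eps (id 9, lvl 2), lam (id 12, lvl 2), omicron (id 14, lvl 2).
Iteration 3: no rows with parent_id in {9,12,14}; recursion stops.
SUM(lvl) = 0 + 1 + 2 + 2 + 2 = 7.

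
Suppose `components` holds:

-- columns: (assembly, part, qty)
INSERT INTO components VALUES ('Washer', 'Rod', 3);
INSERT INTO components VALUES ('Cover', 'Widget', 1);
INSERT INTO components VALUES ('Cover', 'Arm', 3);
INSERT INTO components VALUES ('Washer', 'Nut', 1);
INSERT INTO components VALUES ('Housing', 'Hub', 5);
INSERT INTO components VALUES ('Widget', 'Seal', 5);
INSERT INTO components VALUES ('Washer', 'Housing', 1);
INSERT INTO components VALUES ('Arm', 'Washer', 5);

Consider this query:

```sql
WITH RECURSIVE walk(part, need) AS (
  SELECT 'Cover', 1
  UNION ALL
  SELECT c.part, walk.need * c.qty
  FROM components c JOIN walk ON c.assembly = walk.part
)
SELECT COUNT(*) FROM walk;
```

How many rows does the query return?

Base: (Cover, need=1).
Iteration 1: components of {Cover} -> Arm = 1*3 = 3, Widget = 1*1 = 1.
Iteration 2: components of {Arm,Widget} -> Seal = 1*5 = 5, Washer = 3*5 = 15.
Iteration 3: components of {Seal,Washer} -> Housing = 15*1 = 15, Nut = 15*1 = 15, Rod = 15*3 = 45.
Iteration 4: components of {Housing,Nut,Rod} -> Hub = 15*5 = 75.
Iteration 5: no further components; recursion stops.
Total rows emitted: 9.

9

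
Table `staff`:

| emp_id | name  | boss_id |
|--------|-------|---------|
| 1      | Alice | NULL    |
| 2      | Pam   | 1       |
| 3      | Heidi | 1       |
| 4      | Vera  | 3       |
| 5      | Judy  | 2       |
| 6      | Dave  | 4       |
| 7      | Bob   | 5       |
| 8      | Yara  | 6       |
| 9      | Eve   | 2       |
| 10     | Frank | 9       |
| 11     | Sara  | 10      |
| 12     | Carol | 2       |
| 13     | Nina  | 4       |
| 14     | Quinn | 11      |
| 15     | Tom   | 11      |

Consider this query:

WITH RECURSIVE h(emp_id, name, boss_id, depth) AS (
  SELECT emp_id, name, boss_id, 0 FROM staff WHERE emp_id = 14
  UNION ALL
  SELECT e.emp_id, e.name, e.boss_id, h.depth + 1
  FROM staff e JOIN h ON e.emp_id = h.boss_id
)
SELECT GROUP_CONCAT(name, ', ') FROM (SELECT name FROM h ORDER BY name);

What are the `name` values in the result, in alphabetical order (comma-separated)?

Alice, Eve, Frank, Pam, Quinn, Sara

Base: emp_id=14 (Quinn), boss_id=11, depth 0.
Iteration 1: join on emp_id=11 -> Sara (id 11, boss_id=10, depth 1).
Iteration 2: join on emp_id=10 -> Frank (id 10, boss_id=9, depth 2).
Iteration 3: join on emp_id=9 -> Eve (id 9, boss_id=2, depth 3).
Iteration 4: join on emp_id=2 -> Pam (id 2, boss_id=1, depth 4).
Iteration 5: join on emp_id=1 -> Alice (id 1, boss_id=NULL, depth 5).
Iteration 6: boss_id is NULL; no match; recursion stops.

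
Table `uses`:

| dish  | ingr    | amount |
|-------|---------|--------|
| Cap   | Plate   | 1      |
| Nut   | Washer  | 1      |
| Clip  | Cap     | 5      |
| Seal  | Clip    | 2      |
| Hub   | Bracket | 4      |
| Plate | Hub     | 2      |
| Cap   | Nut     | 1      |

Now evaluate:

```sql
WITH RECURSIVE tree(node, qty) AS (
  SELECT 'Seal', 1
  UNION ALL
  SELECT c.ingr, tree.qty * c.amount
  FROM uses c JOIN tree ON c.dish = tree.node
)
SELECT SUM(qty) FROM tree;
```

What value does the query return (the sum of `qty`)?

Base: (Seal, qty=1).
Iteration 1: components of {Seal} -> Clip = 1*2 = 2.
Iteration 2: components of {Clip} -> Cap = 2*5 = 10.
Iteration 3: components of {Cap} -> Nut = 10*1 = 10, Plate = 10*1 = 10.
Iteration 4: components of {Nut,Plate} -> Hub = 10*2 = 20, Washer = 10*1 = 10.
Iteration 5: components of {Hub,Washer} -> Bracket = 20*4 = 80.
Iteration 6: no further components; recursion stops.
SUM(qty) = 1 + 2 + 10 + 10 + 10 + 10 + 20 + 80 = 143.

143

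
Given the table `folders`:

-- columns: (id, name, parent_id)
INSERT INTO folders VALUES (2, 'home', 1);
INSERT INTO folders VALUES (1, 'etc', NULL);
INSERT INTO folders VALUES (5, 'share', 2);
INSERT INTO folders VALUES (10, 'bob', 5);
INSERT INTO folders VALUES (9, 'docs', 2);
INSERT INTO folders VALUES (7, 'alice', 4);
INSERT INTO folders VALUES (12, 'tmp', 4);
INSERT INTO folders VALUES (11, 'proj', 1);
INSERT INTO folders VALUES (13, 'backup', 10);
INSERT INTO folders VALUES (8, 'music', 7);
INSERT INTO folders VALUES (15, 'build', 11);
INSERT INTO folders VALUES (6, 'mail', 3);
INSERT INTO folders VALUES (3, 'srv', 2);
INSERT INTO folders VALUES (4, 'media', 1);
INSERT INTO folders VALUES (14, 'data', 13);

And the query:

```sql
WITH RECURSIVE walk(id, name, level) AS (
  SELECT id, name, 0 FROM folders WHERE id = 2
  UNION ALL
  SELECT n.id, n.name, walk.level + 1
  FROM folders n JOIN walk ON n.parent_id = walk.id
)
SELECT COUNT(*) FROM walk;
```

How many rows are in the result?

8

Base: id=2 (home) at level 0.
Iteration 1: rows with parent_id in {2} -> srv (id 3, level 1), share (id 5, level 1), docs (id 9, level 1).
Iteration 2: rows with parent_id in {3,5,9} -> mail (id 6, level 2), bob (id 10, level 2).
Iteration 3: rows with parent_id in {6,10} -> backup (id 13, level 3).
Iteration 4: rows with parent_id in {13} -> data (id 14, level 4).
Iteration 5: no rows with parent_id in {14}; recursion stops.
Total rows emitted: 8.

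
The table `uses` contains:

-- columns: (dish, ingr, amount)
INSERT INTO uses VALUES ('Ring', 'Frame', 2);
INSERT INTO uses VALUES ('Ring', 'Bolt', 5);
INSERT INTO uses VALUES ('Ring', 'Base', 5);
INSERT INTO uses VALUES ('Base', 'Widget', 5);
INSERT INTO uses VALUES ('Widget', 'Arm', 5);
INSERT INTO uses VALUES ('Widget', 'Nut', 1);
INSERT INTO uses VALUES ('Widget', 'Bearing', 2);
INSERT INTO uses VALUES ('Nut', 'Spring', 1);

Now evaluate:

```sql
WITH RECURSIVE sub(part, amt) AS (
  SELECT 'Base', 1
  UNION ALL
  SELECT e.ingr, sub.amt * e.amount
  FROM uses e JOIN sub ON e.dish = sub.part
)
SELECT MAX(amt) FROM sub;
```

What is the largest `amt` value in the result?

Base: (Base, amt=1).
Iteration 1: components of {Base} -> Widget = 1*5 = 5.
Iteration 2: components of {Widget} -> Arm = 5*5 = 25, Bearing = 5*2 = 10, Nut = 5*1 = 5.
Iteration 3: components of {Arm,Bearing,Nut} -> Spring = 5*1 = 5.
Iteration 4: no further components; recursion stops.
amt values: 1, 5, 25, 5, 10, 5; the maximum is 25.

25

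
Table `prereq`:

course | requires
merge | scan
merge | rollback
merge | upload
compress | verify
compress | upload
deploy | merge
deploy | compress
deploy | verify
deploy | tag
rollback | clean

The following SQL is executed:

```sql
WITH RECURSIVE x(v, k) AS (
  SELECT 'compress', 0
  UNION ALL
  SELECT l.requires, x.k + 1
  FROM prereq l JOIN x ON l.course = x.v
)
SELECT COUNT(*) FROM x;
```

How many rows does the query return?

Base: (compress, k=0).
Iteration 1: edges from {compress} -> (upload, k=1), (verify, k=1).
Iteration 2: no outgoing edges from {upload,verify}; recursion stops.
Total rows emitted: 3.

3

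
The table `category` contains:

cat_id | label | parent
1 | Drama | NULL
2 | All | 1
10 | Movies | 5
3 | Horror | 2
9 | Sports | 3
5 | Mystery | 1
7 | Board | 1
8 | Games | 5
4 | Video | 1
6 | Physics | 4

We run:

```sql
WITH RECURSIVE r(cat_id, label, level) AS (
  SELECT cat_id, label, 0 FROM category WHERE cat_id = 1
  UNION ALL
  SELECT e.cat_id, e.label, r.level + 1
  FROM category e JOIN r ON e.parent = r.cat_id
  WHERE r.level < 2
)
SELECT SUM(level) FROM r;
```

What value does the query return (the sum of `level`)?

12

Base: cat_id=1 (Drama) at level 0.
Iteration 1: rows with parent in {1} -> All (id 2, level 1), Video (id 4, level 1), Mystery (id 5, level 1), Board (id 7, level 1).
Iteration 2: rows with parent in {2,4,5,7} -> Horror (id 3, level 2), Physics (id 6, level 2), Games (id 8, level 2), Movies (id 10, level 2).
Iteration 3: level < 2 fails for all current rows; recursion stops.
SUM(level) = 0 + 1 + 1 + 1 + 1 + 2 + 2 + 2 + 2 = 12.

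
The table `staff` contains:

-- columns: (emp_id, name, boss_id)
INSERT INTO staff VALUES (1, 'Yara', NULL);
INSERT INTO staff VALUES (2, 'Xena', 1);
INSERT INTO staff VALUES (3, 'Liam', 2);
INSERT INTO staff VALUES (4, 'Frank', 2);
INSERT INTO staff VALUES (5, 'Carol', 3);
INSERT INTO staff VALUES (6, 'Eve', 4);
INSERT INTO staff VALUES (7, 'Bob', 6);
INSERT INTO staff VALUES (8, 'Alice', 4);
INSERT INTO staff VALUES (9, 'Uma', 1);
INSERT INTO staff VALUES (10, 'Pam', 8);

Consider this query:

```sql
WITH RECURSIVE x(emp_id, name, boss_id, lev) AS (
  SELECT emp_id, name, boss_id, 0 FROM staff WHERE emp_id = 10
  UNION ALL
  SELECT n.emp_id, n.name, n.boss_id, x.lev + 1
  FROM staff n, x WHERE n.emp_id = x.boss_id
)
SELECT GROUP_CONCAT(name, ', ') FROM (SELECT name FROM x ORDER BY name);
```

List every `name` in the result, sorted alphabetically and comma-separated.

Alice, Frank, Pam, Xena, Yara

Base: emp_id=10 (Pam), boss_id=8, lev 0.
Iteration 1: join on emp_id=8 -> Alice (id 8, boss_id=4, lev 1).
Iteration 2: join on emp_id=4 -> Frank (id 4, boss_id=2, lev 2).
Iteration 3: join on emp_id=2 -> Xena (id 2, boss_id=1, lev 3).
Iteration 4: join on emp_id=1 -> Yara (id 1, boss_id=NULL, lev 4).
Iteration 5: boss_id is NULL; no match; recursion stops.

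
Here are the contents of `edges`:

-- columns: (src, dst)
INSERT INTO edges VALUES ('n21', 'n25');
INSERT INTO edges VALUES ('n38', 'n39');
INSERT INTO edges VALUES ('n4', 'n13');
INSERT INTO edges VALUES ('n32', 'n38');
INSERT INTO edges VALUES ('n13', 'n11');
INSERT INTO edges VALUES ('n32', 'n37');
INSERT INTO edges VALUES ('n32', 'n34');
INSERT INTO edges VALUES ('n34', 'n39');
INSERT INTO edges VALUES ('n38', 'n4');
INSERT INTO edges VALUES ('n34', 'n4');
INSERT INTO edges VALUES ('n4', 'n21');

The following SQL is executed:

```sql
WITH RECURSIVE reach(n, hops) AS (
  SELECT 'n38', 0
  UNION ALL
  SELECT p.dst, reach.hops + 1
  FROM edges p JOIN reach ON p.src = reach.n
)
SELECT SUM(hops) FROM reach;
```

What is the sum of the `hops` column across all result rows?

12

Base: (n38, hops=0).
Iteration 1: edges from {n38} -> (n39, hops=1), (n4, hops=1).
Iteration 2: edges from {n39,n4} -> (n13, hops=2), (n21, hops=2).
Iteration 3: edges from {n13,n21} -> (n11, hops=3), (n25, hops=3).
Iteration 4: no outgoing edges from {n11,n25}; recursion stops.
SUM(hops) = 0 + 1 + 1 + 2 + 2 + 3 + 3 = 12.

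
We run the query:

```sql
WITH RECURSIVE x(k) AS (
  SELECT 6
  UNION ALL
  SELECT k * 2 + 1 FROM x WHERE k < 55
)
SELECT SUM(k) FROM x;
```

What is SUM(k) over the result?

Base: k=6.
Iteration 1: 6 < 55 holds -> k = 6 * 2 + 1 = 13.
Iteration 2: 13 < 55 holds -> k = 13 * 2 + 1 = 27.
Iteration 3: 27 < 55 holds -> k = 27 * 2 + 1 = 55.
Iteration 4: 55 < 55 fails; recursion stops.
SUM(k) = 6 + 13 + 27 + 55 = 101.

101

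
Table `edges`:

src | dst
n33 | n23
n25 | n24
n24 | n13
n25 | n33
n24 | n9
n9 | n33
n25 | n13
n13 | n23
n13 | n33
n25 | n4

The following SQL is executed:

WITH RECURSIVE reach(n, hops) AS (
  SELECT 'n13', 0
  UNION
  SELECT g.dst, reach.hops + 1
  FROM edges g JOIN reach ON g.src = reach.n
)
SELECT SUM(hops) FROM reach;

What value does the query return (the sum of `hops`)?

4

Base: (n13, hops=0).
Iteration 1: edges from {n13} -> (n23, hops=1), (n33, hops=1).
Iteration 2: edges from {n23,n33} -> (n23, hops=2).
Iteration 3: no outgoing edges from {n23}; recursion stops.
SUM(hops) = 0 + 1 + 1 + 2 = 4.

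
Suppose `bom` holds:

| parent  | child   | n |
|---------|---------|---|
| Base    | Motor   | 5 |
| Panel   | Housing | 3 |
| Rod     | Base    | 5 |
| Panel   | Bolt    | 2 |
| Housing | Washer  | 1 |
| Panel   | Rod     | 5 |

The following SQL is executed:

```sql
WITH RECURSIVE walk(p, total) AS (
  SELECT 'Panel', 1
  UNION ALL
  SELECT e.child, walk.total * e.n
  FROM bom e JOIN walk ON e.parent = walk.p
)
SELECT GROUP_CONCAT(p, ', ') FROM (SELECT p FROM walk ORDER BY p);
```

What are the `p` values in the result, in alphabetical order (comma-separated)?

Base: (Panel, total=1).
Iteration 1: components of {Panel} -> Bolt = 1*2 = 2, Housing = 1*3 = 3, Rod = 1*5 = 5.
Iteration 2: components of {Bolt,Housing,Rod} -> Base = 5*5 = 25, Washer = 3*1 = 3.
Iteration 3: components of {Base,Washer} -> Motor = 25*5 = 125.
Iteration 4: no further components; recursion stops.

Base, Bolt, Housing, Motor, Panel, Rod, Washer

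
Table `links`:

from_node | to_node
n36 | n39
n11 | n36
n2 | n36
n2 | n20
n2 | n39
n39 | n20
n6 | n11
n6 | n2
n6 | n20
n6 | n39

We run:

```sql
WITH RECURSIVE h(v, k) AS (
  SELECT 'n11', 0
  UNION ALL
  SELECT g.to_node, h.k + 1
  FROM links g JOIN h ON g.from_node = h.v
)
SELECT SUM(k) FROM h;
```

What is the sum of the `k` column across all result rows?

6

Base: (n11, k=0).
Iteration 1: edges from {n11} -> (n36, k=1).
Iteration 2: edges from {n36} -> (n39, k=2).
Iteration 3: edges from {n39} -> (n20, k=3).
Iteration 4: no outgoing edges from {n20}; recursion stops.
SUM(k) = 0 + 1 + 2 + 3 = 6.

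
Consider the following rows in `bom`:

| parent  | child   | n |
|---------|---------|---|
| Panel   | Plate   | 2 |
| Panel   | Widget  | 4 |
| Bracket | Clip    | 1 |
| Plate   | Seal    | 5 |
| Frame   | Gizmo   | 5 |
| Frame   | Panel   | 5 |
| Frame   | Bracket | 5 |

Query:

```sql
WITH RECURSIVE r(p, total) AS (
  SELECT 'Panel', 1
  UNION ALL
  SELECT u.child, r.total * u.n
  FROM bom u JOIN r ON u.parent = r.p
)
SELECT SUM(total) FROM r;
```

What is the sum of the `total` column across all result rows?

17

Base: (Panel, total=1).
Iteration 1: components of {Panel} -> Plate = 1*2 = 2, Widget = 1*4 = 4.
Iteration 2: components of {Plate,Widget} -> Seal = 2*5 = 10.
Iteration 3: no further components; recursion stops.
SUM(total) = 1 + 4 + 2 + 10 = 17.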